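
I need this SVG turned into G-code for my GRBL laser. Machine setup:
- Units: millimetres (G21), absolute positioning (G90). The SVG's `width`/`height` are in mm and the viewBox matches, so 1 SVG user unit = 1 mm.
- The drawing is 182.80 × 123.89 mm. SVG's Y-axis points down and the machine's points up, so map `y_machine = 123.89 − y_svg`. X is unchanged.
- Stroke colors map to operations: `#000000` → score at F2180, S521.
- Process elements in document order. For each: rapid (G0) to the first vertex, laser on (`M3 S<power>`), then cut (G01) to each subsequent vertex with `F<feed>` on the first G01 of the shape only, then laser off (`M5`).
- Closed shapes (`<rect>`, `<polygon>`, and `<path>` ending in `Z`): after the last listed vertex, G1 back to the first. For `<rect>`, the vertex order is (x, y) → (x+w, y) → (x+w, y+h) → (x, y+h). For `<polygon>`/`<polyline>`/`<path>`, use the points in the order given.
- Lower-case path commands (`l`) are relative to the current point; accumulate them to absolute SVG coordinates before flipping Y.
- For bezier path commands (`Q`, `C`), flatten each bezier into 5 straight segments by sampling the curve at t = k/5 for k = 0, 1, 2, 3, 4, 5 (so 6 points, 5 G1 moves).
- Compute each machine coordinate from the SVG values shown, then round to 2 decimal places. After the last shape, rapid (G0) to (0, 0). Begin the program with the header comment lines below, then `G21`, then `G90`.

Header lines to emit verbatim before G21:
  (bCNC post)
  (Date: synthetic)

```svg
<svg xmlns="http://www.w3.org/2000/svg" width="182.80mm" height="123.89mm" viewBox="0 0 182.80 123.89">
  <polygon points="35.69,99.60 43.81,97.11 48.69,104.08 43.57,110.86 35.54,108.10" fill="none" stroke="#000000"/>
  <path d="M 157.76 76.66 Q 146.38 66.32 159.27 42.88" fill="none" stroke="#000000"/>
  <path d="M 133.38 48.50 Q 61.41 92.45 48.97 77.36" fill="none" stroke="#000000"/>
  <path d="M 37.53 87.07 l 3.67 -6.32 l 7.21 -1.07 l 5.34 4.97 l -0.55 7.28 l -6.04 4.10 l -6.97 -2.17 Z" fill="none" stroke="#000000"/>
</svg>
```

1 u = 1 mm; y_m = 123.89 − y.

[1] `<polygon>` regular polygon, #000000→score S521 F2180: (35.69,24.29) → (43.81,26.78) → (48.69,19.81) → (43.57,13.03) → (35.54,15.79) → (35.69,24.29) (closed)

[2] `<path>` quadratic bezier, #000000→score S521 F2180: (157.76,47.23) → (154.18,51.89) → (152.54,57.60) → (152.84,64.35) → (155.08,72.16) → (159.27,81.01)

[3] `<path>` quadratic bezier, #000000→score S521 F2180: (133.38,75.39) → (106.97,60.17) → (85.33,49.68) → (68.45,43.90) → (56.33,42.86) → (48.97,46.53)

[4] `<path>` regular polygon, #000000→score S521 F2180: (37.53,36.82) → (41.20,43.14) → (48.41,44.21) → (53.75,39.24) → (53.20,31.96) → (47.16,27.86) → (40.19,30.03) → (37.53,36.82) (closed)

(bCNC post)
(Date: synthetic)
G21
G90
G0 X35.69 Y24.29
M3 S521
G01 X43.81 Y26.78 F2180
G01 X48.69 Y19.81
G01 X43.57 Y13.03
G01 X35.54 Y15.79
G01 X35.69 Y24.29
M5
G0 X157.76 Y47.23
M3 S521
G01 X154.18 Y51.89 F2180
G01 X152.54 Y57.60
G01 X152.84 Y64.35
G01 X155.08 Y72.16
G01 X159.27 Y81.01
M5
G0 X133.38 Y75.39
M3 S521
G01 X106.97 Y60.17 F2180
G01 X85.33 Y49.68
G01 X68.45 Y43.90
G01 X56.33 Y42.86
G01 X48.97 Y46.53
M5
G0 X37.53 Y36.82
M3 S521
G01 X41.20 Y43.14 F2180
G01 X48.41 Y44.21
G01 X53.75 Y39.24
G01 X53.20 Y31.96
G01 X47.16 Y27.86
G01 X40.19 Y30.03
G01 X37.53 Y36.82
M5
G0 X0.00 Y0.00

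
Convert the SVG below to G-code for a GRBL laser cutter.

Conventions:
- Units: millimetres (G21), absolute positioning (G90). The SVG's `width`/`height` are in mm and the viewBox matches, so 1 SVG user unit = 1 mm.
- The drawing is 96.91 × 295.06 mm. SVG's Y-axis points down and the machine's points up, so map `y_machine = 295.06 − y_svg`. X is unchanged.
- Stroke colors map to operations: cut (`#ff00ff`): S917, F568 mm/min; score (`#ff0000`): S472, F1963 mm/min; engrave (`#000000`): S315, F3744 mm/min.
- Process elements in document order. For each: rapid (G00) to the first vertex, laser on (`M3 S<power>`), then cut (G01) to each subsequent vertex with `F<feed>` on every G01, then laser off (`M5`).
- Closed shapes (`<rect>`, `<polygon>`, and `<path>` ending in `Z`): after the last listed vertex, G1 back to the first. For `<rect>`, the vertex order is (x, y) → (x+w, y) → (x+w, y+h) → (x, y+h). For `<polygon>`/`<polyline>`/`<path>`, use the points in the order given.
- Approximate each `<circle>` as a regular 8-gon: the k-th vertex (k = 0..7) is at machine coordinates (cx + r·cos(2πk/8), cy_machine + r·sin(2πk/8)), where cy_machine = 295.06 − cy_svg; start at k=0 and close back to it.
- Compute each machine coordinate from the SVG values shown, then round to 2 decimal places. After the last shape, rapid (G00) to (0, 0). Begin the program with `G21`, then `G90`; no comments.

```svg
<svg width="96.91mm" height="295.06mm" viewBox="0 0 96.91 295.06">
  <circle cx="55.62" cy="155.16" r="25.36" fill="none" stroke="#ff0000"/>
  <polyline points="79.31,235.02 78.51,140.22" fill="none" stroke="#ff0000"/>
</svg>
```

G21
G90
G00 X80.98 Y139.90
M3 S472
G01 X73.55 Y157.83 F1963
G01 X55.62 Y165.26 F1963
G01 X37.69 Y157.83 F1963
G01 X30.26 Y139.90 F1963
G01 X37.69 Y121.97 F1963
G01 X55.62 Y114.54 F1963
G01 X73.55 Y121.97 F1963
G01 X80.98 Y139.90 F1963
M5
G00 X79.31 Y60.04
M3 S472
G01 X78.51 Y154.84 F1963
M5
G00 X0.00 Y0.00

viewBox `0 0 96.91 295.06` with mm width/height → 1 unit = 1 mm. Flip: y_m = 295.06 − y_svg.

**Shape 1** — `<circle>` circle, stroke `#ff0000` → score (S472, F1963). Machine vertices: (80.98,139.90) → (73.55,157.83) → (55.62,165.26) → (37.69,157.83) → (30.26,139.90) → (37.69,121.97) → (55.62,114.54) → (73.55,121.97) → (80.98,139.90). Closed: final G1 returns to the first vertex.

**Shape 2** — `<polyline>` line segment, stroke `#ff0000` → score (S472, F1963). Machine vertices: (79.31,60.04) → (78.51,154.84). Open path.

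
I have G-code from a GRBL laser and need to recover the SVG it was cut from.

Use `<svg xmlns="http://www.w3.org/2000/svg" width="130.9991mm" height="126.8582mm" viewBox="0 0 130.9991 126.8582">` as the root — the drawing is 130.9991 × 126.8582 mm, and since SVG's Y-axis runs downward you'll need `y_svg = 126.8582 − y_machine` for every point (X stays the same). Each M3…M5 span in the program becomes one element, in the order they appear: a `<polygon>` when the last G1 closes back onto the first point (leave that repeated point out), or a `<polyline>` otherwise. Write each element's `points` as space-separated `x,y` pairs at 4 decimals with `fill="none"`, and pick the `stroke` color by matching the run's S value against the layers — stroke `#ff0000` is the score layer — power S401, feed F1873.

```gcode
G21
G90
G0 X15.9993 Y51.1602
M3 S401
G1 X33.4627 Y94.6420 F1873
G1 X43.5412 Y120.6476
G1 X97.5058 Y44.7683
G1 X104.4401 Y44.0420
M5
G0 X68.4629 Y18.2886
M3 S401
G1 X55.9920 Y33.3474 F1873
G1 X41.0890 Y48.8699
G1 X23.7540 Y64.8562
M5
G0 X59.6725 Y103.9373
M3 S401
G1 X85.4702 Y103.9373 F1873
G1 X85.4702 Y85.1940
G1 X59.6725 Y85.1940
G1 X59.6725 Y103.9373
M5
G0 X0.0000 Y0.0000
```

<svg xmlns="http://www.w3.org/2000/svg" width="130.9991mm" height="126.8582mm" viewBox="0 0 130.9991 126.8582">
  <polyline points="15.9993,75.6980 33.4627,32.2162 43.5412,6.2106 97.5058,82.0899 104.4401,82.8162" fill="none" stroke="#ff0000"/>
  <polyline points="68.4629,108.5696 55.9920,93.5108 41.0890,77.9883 23.7540,62.0020" fill="none" stroke="#ff0000"/>
  <polygon points="59.6725,22.9209 85.4702,22.9209 85.4702,41.6642 59.6725,41.6642" fill="none" stroke="#ff0000"/>
</svg>

y_svg = 126.8582 − y_m. Every run uses S401, so all elements get stroke `#ff0000` (score).

[1] open run; points: 15.9993,75.6980 33.4627,32.2162 43.5412,6.2106 97.5058,82.0899 104.4401,82.8162

[2] open run; points: 68.4629,108.5696 55.9920,93.5108 41.0890,77.9883 23.7540,62.0020

[3] closed run; points: 59.6725,22.9209 85.4702,22.9209 85.4702,41.6642 59.6725,41.6642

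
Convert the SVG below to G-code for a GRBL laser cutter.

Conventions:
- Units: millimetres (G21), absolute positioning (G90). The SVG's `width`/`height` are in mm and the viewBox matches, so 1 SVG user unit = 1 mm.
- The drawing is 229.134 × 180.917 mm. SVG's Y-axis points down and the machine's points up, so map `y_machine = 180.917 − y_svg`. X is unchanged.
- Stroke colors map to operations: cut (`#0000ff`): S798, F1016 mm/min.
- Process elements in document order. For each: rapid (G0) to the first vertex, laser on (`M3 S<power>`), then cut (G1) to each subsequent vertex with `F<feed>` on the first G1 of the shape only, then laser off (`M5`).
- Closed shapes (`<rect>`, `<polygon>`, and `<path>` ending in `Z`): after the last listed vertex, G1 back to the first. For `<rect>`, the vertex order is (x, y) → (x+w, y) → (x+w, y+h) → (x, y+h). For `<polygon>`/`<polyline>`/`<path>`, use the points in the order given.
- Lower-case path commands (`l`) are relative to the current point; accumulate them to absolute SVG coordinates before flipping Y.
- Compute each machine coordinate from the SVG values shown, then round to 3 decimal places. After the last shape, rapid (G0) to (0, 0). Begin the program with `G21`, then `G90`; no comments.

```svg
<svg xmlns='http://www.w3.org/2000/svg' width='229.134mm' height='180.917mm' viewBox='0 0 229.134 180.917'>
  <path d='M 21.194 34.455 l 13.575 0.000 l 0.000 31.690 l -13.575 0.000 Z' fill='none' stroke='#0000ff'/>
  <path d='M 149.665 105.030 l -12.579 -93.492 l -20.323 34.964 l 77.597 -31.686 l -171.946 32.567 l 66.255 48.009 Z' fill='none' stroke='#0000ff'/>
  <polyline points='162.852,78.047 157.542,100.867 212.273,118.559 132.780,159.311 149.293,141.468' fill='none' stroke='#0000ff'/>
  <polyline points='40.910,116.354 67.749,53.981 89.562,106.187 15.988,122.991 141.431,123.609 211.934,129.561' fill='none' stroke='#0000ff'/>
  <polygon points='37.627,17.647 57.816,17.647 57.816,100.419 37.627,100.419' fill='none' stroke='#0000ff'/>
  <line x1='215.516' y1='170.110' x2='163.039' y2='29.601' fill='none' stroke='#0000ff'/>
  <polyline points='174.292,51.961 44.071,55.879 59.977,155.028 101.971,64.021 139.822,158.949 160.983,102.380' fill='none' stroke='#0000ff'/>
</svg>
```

viewBox `0 0 229.134 180.917` with mm width/height → 1 unit = 1 mm. Flip: y_m = 180.917 − y_svg.

**Shape 1** — `<path>` rectangle, stroke `#0000ff` → cut (S798, F1016). Machine vertices: (21.194,146.462) → (34.769,146.462) → (34.769,114.772) → (21.194,114.772) → (21.194,146.462). Closed: final G1 returns to the first vertex.

**Shape 2** — `<path>` closed polygon, stroke `#0000ff` → cut (S798, F1016). Machine vertices: (149.665,75.887) → (137.086,169.379) → (116.763,134.415) → (194.360,166.101) → (22.414,133.534) → (88.669,85.525) → (149.665,75.887). Closed: final G1 returns to the first vertex.

**Shape 3** — `<polyline>` open polyline, stroke `#0000ff` → cut (S798, F1016). Machine vertices: (162.852,102.870) → (157.542,80.050) → (212.273,62.358) → (132.780,21.606) → (149.293,39.449). Open path.

**Shape 4** — `<polyline>` open polyline, stroke `#0000ff` → cut (S798, F1016). Machine vertices: (40.910,64.563) → (67.749,126.936) → (89.562,74.730) → (15.988,57.926) → (141.431,57.308) → (211.934,51.356). Open path.

**Shape 5** — `<polygon>` rectangle, stroke `#0000ff` → cut (S798, F1016). Machine vertices: (37.627,163.270) → (57.816,163.270) → (57.816,80.498) → (37.627,80.498) → (37.627,163.270). Closed: final G1 returns to the first vertex.

**Shape 6** — `<line>` line segment, stroke `#0000ff` → cut (S798, F1016). Machine vertices: (215.516,10.807) → (163.039,151.316). Open path.

**Shape 7** — `<polyline>` open polyline, stroke `#0000ff` → cut (S798, F1016). Machine vertices: (174.292,128.956) → (44.071,125.038) → (59.977,25.889) → (101.971,116.896) → (139.822,21.968) → (160.983,78.537). Open path.

G21
G90
G0 X21.194 Y146.462
M3 S798
G1 X34.769 Y146.462 F1016
G1 X34.769 Y114.772
G1 X21.194 Y114.772
G1 X21.194 Y146.462
M5
G0 X149.665 Y75.887
M3 S798
G1 X137.086 Y169.379 F1016
G1 X116.763 Y134.415
G1 X194.360 Y166.101
G1 X22.414 Y133.534
G1 X88.669 Y85.525
G1 X149.665 Y75.887
M5
G0 X162.852 Y102.870
M3 S798
G1 X157.542 Y80.050 F1016
G1 X212.273 Y62.358
G1 X132.780 Y21.606
G1 X149.293 Y39.449
M5
G0 X40.910 Y64.563
M3 S798
G1 X67.749 Y126.936 F1016
G1 X89.562 Y74.730
G1 X15.988 Y57.926
G1 X141.431 Y57.308
G1 X211.934 Y51.356
M5
G0 X37.627 Y163.270
M3 S798
G1 X57.816 Y163.270 F1016
G1 X57.816 Y80.498
G1 X37.627 Y80.498
G1 X37.627 Y163.270
M5
G0 X215.516 Y10.807
M3 S798
G1 X163.039 Y151.316 F1016
M5
G0 X174.292 Y128.956
M3 S798
G1 X44.071 Y125.038 F1016
G1 X59.977 Y25.889
G1 X101.971 Y116.896
G1 X139.822 Y21.968
G1 X160.983 Y78.537
M5
G0 X0.000 Y0.000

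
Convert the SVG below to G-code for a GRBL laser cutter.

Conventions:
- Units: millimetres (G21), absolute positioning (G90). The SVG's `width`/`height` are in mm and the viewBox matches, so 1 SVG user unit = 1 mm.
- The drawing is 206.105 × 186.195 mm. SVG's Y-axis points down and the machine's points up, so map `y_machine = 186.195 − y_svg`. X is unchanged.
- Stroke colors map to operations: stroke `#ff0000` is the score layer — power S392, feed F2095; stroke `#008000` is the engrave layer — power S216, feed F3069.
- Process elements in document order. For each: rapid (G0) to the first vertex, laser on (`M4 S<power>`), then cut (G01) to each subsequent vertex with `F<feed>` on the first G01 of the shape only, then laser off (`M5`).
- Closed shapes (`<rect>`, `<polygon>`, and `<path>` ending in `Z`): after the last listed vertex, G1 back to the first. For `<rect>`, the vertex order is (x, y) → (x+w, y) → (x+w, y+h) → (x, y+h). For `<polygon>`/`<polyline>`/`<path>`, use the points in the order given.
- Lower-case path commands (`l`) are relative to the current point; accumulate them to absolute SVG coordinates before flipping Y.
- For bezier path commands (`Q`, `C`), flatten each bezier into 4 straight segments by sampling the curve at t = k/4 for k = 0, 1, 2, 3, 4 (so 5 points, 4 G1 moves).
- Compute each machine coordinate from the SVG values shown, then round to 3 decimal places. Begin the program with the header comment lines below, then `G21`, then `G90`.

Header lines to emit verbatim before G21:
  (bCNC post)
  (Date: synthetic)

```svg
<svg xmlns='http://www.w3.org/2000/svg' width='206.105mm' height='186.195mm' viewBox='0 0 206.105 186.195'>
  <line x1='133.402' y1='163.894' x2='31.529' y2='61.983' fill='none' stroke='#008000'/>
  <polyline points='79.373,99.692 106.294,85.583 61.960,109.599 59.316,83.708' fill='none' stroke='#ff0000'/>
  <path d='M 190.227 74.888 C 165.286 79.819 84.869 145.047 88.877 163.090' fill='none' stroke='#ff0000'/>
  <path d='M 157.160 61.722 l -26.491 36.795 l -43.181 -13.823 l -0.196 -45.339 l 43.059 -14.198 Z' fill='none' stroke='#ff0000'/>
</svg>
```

1 u = 1 mm; y_m = 186.195 − y.

[1] `<line>` line segment, #008000→engrave S216 F3069: (133.402,22.301) → (31.529,124.212)

[2] `<polyline>` open polyline, #ff0000→score S392 F2095: (79.373,86.503) → (106.294,100.612) → (61.960,76.596) → (59.316,102.487)

[3] `<path>` cubic bezier, #ff0000→score S392 F2095: (190.227,111.307) → (163.305,97.982) → (128.696,72.123) → (99.515,43.805) → (88.877,23.105)

[4] `<path>` regular polygon, #ff0000→score S392 F2095: (157.160,124.473) → (130.669,87.678) → (87.488,101.501) → (87.292,146.840) → (130.351,161.038) → (157.160,124.473) (closed)

(bCNC post)
(Date: synthetic)
G21
G90
G0 X133.402 Y22.301
M4 S216
G01 X31.529 Y124.212 F3069
M5
G0 X79.373 Y86.503
M4 S392
G01 X106.294 Y100.612 F2095
G01 X61.960 Y76.596
G01 X59.316 Y102.487
M5
G0 X190.227 Y111.307
M4 S392
G01 X163.305 Y97.982 F2095
G01 X128.696 Y72.123
G01 X99.515 Y43.805
G01 X88.877 Y23.105
M5
G0 X157.160 Y124.473
M4 S392
G01 X130.669 Y87.678 F2095
G01 X87.488 Y101.501
G01 X87.292 Y146.840
G01 X130.351 Y161.038
G01 X157.160 Y124.473
M5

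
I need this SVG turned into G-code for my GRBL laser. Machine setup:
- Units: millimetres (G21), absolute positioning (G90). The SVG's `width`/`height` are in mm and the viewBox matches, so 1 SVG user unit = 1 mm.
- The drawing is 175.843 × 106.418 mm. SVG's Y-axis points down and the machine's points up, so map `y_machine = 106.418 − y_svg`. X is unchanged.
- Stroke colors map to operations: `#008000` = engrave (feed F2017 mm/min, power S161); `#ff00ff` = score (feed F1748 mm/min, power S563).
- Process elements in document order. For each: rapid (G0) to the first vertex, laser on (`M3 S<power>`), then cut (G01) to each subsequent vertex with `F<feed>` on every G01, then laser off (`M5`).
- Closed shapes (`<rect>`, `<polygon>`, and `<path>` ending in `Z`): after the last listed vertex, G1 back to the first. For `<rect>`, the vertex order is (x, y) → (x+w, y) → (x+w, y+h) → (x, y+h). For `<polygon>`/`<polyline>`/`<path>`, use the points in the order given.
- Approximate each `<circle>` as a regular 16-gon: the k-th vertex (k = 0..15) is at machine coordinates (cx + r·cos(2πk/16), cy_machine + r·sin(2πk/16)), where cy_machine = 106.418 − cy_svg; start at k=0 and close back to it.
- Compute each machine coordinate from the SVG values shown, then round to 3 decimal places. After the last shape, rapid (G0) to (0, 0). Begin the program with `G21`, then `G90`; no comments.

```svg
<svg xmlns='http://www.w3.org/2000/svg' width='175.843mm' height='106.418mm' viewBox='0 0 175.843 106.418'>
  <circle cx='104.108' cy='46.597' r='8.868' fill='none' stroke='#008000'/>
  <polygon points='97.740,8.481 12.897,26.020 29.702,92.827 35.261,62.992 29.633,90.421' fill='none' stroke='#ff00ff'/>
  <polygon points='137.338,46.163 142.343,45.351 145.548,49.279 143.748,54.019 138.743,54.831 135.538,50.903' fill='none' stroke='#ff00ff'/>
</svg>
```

1 u = 1 mm; y_m = 106.418 − y.

[1] `<circle>` circle, #008000→engrave S161 F2017: (112.976,59.821) → (112.301,63.215) → (110.379,66.092) → (107.502,68.014) → (104.108,68.689) → (100.714,68.014) → (97.837,66.092) → (95.915,63.215) → (95.240,59.821) → (95.915,56.427) → (97.837,53.550) → (100.714,51.628) → (104.108,50.953) → (107.502,51.628) → (110.379,53.550) → (112.301,56.427) → (112.976,59.821) (closed)

[2] `<polygon>` closed polygon, #ff00ff→score S563 F1748: (97.740,97.937) → (12.897,80.398) → (29.702,13.591) → (35.261,43.426) → (29.633,15.997) → (97.740,97.937) (closed)

[3] `<polygon>` regular polygon, #ff00ff→score S563 F1748: (137.338,60.255) → (142.343,61.067) → (145.548,57.139) → (143.748,52.399) → (138.743,51.587) → (135.538,55.515) → (137.338,60.255) (closed)

G21
G90
G0 X112.976 Y59.821
M3 S161
G01 X112.301 Y63.215 F2017
G01 X110.379 Y66.092 F2017
G01 X107.502 Y68.014 F2017
G01 X104.108 Y68.689 F2017
G01 X100.714 Y68.014 F2017
G01 X97.837 Y66.092 F2017
G01 X95.915 Y63.215 F2017
G01 X95.240 Y59.821 F2017
G01 X95.915 Y56.427 F2017
G01 X97.837 Y53.550 F2017
G01 X100.714 Y51.628 F2017
G01 X104.108 Y50.953 F2017
G01 X107.502 Y51.628 F2017
G01 X110.379 Y53.550 F2017
G01 X112.301 Y56.427 F2017
G01 X112.976 Y59.821 F2017
M5
G0 X97.740 Y97.937
M3 S563
G01 X12.897 Y80.398 F1748
G01 X29.702 Y13.591 F1748
G01 X35.261 Y43.426 F1748
G01 X29.633 Y15.997 F1748
G01 X97.740 Y97.937 F1748
M5
G0 X137.338 Y60.255
M3 S563
G01 X142.343 Y61.067 F1748
G01 X145.548 Y57.139 F1748
G01 X143.748 Y52.399 F1748
G01 X138.743 Y51.587 F1748
G01 X135.538 Y55.515 F1748
G01 X137.338 Y60.255 F1748
M5
G0 X0.000 Y0.000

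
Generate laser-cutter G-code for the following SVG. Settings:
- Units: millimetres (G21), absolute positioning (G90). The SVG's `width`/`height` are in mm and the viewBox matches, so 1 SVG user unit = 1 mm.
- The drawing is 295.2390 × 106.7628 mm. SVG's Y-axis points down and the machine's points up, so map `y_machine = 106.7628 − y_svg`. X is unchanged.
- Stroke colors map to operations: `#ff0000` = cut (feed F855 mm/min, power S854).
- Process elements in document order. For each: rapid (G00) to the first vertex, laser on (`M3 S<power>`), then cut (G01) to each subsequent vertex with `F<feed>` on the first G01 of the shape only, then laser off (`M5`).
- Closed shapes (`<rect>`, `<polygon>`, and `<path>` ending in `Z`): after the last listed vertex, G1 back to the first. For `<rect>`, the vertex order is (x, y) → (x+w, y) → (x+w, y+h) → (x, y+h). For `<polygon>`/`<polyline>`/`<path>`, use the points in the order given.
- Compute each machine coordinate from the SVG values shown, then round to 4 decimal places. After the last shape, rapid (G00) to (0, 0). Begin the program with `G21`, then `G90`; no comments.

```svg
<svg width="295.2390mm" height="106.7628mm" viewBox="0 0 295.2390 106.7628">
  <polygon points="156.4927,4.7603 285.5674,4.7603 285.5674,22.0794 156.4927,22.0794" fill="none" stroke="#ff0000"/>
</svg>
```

viewBox `0 0 295.2390 106.7628` with mm width/height → 1 unit = 1 mm. Flip: y_m = 106.7628 − y_svg.

**Shape 1** — `<polygon>` rectangle, stroke `#ff0000` → cut (S854, F855). Machine vertices: (156.4927,102.0025) → (285.5674,102.0025) → (285.5674,84.6834) → (156.4927,84.6834) → (156.4927,102.0025). Closed: final G1 returns to the first vertex.

G21
G90
G00 X156.4927 Y102.0025
M3 S854
G01 X285.5674 Y102.0025 F855
G01 X285.5674 Y84.6834
G01 X156.4927 Y84.6834
G01 X156.4927 Y102.0025
M5
G00 X0.0000 Y0.0000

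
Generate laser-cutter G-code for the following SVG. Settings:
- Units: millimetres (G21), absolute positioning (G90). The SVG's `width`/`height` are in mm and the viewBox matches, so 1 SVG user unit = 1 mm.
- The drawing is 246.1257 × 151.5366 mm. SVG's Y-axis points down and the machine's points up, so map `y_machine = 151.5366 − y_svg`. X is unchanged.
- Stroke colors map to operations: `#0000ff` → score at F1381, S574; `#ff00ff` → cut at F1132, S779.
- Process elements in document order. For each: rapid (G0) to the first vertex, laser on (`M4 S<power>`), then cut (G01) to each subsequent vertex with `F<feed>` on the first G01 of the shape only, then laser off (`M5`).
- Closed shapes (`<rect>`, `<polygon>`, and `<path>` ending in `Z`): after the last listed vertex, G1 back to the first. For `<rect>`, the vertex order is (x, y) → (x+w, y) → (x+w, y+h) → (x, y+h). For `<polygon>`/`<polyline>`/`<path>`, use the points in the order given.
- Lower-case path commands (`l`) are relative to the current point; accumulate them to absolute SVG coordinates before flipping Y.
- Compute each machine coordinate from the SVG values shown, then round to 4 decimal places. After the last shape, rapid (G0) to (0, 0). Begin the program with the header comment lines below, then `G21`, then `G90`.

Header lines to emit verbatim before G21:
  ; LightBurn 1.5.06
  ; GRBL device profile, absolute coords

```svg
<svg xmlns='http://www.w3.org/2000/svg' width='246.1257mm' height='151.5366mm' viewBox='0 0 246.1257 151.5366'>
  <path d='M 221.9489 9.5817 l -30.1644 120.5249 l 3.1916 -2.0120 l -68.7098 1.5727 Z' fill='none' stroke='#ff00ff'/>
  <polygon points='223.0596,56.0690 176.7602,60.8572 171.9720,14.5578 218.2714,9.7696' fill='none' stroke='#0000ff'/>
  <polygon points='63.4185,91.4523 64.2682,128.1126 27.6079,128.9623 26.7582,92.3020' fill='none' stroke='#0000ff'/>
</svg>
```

; LightBurn 1.5.06
; GRBL device profile, absolute coords
G21
G90
G0 X221.9489 Y141.9549
M4 S779
G01 X191.7845 Y21.4300 F1132
G01 X194.9761 Y23.4420
G01 X126.2663 Y21.8693
G01 X221.9489 Y141.9549
M5
G0 X223.0596 Y95.4676
M4 S574
G01 X176.7602 Y90.6794 F1381
G01 X171.9720 Y136.9788
G01 X218.2714 Y141.7670
G01 X223.0596 Y95.4676
M5
G0 X63.4185 Y60.0843
M4 S574
G01 X64.2682 Y23.4240 F1381
G01 X27.6079 Y22.5743
G01 X26.7582 Y59.2346
G01 X63.4185 Y60.0843
M5
G0 X0.0000 Y0.0000

Since the viewBox matches the mm dimensions, user units are millimetres directly. The only transform is the Y-flip y_m = 151.5366 − y_svg.

Shape 1 is a closed polygon drawn with `<path>`. Its stroke #ff00ff means cut at S779, F1132. After flipping Y the toolpath is (221.9489,141.9549) → (191.7845,21.4300) → (194.9761,23.4420) → (126.2663,21.8693) → (221.9489,141.9549), returning to the start.

Shape 2 is a regular polygon drawn with `<polygon>`. Its stroke #0000ff means score at S574, F1381. After flipping Y the toolpath is (223.0596,95.4676) → (176.7602,90.6794) → (171.9720,136.9788) → (218.2714,141.7670) → (223.0596,95.4676), returning to the start.

Shape 3 is a regular polygon drawn with `<polygon>`. Its stroke #0000ff means score at S574, F1381. After flipping Y the toolpath is (63.4185,60.0843) → (64.2682,23.4240) → (27.6079,22.5743) → (26.7582,59.2346) → (63.4185,60.0843), returning to the start.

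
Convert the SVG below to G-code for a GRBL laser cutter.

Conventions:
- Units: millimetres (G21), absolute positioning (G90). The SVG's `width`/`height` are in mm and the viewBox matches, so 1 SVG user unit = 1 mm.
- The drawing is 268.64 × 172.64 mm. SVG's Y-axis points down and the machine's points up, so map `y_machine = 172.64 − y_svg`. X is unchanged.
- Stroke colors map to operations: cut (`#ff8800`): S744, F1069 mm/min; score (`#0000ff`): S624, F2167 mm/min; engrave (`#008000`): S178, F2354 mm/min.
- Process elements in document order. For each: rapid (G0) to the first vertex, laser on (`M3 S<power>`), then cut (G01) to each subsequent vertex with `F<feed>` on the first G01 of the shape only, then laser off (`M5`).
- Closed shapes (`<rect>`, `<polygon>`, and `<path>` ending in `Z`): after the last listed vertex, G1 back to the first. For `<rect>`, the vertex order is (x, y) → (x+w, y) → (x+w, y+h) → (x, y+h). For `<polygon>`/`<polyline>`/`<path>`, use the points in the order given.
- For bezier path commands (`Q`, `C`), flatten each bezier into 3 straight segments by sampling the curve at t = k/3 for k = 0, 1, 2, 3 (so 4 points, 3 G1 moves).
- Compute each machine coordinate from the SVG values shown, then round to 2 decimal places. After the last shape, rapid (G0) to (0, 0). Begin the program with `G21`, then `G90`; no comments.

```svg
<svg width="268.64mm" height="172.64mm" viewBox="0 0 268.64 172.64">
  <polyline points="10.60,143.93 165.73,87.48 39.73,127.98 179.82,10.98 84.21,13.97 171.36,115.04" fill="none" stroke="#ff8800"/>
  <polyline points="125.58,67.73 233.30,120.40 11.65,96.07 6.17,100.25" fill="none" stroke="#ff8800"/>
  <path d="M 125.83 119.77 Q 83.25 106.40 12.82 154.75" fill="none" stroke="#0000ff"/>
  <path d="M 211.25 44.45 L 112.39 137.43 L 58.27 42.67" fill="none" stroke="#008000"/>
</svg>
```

G21
G90
G0 X10.60 Y28.71
M3 S744
G01 X165.73 Y85.16 F1069
G01 X39.73 Y44.66
G01 X179.82 Y161.66
G01 X84.21 Y158.67
G01 X171.36 Y57.60
M5
G0 X125.58 Y104.91
M3 S744
G01 X233.30 Y52.24 F1069
G01 X11.65 Y76.57
G01 X6.17 Y72.39
M5
G0 X125.83 Y52.87
M3 S624
G01 X94.35 Y54.93 F2167
G01 X56.68 Y43.27
G01 X12.82 Y17.89
M5
G0 X211.25 Y128.19
M3 S178
G01 X112.39 Y35.21 F2354
G01 X58.27 Y129.97
M5
G0 X0.00 Y0.00

Since the viewBox matches the mm dimensions, user units are millimetres directly. The only transform is the Y-flip y_m = 172.64 − y_svg.

Shape 1 is a open polyline drawn with `<polyline>`. Its stroke #ff8800 means cut at S744, F1069. After flipping Y the toolpath is (10.60,28.71) → (165.73,85.16) → (39.73,44.66) → (179.82,161.66) → (84.21,158.67) → (171.36,57.60).

Shape 2 is a open polyline drawn with `<polyline>`. Its stroke #ff8800 means cut at S744, F1069. After flipping Y the toolpath is (125.58,104.91) → (233.30,52.24) → (11.65,76.57) → (6.17,72.39).

Shape 3 is a quadratic bezier drawn with `<path>`. Its stroke #0000ff means score at S624, F2167. After flipping Y the toolpath is (125.83,52.87) → (94.35,54.93) → (56.68,43.27) → (12.82,17.89).

Shape 4 is a open polyline drawn with `<path>`. Its stroke #008000 means engrave at S178, F2354. After flipping Y the toolpath is (211.25,128.19) → (112.39,35.21) → (58.27,129.97).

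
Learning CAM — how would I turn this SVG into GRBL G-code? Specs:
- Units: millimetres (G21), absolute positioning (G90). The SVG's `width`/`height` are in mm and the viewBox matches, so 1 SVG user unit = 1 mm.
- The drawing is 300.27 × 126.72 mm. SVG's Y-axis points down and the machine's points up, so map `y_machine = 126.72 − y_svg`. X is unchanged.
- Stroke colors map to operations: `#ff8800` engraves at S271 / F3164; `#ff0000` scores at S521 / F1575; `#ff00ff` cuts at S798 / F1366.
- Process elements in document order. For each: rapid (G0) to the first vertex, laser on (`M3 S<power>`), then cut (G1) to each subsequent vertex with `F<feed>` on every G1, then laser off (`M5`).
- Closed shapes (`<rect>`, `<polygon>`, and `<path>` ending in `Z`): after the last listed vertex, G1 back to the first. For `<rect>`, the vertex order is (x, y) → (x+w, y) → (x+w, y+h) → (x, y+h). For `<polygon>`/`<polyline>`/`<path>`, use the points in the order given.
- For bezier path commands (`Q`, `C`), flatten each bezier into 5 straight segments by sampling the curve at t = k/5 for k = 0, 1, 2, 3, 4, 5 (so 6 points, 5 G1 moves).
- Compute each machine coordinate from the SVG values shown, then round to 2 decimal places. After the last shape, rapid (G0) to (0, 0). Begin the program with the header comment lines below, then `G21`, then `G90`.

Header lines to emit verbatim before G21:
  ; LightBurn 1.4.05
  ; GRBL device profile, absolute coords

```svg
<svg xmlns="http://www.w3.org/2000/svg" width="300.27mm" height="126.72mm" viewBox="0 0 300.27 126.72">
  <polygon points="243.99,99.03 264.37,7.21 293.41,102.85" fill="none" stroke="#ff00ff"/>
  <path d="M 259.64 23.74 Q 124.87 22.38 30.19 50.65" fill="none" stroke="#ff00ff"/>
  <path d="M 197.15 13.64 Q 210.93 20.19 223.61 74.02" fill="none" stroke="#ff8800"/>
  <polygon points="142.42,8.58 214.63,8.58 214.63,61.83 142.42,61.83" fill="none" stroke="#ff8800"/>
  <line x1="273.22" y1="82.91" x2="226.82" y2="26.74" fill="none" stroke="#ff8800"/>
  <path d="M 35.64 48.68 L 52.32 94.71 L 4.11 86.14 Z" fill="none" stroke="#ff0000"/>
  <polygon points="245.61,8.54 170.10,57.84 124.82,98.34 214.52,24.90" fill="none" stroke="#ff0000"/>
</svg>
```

; LightBurn 1.4.05
; GRBL device profile, absolute coords
G21
G90
G0 X243.99 Y27.69
M3 S798
G1 X264.37 Y119.51 F1366
G1 X293.41 Y23.87 F1366
G1 X243.99 Y27.69 F1366
M5
G0 X259.64 Y102.98
M3 S798
G1 X207.34 Y102.34 F1366
G1 X158.24 Y99.33 F1366
G1 X112.35 Y93.95 F1366
G1 X69.67 Y86.19 F1366
G1 X30.19 Y76.07 F1366
M5
G0 X197.15 Y113.08
M3 S271
G1 X202.62 Y108.57 F3164
G1 X208.00 Y100.28 F3164
G1 X213.29 Y88.20 F3164
G1 X218.49 Y72.34 F3164
G1 X223.61 Y52.70 F3164
M5
G0 X142.42 Y118.14
M3 S271
G1 X214.63 Y118.14 F3164
G1 X214.63 Y64.89 F3164
G1 X142.42 Y64.89 F3164
G1 X142.42 Y118.14 F3164
M5
G0 X273.22 Y43.81
M3 S271
G1 X226.82 Y99.98 F3164
M5
G0 X35.64 Y78.04
M3 S521
G1 X52.32 Y32.01 F1575
G1 X4.11 Y40.58 F1575
G1 X35.64 Y78.04 F1575
M5
G0 X245.61 Y118.18
M3 S521
G1 X170.10 Y68.88 F1575
G1 X124.82 Y28.38 F1575
G1 X214.52 Y101.82 F1575
G1 X245.61 Y118.18 F1575
M5
G0 X0.00 Y0.00

viewBox `0 0 300.27 126.72` with mm width/height → 1 unit = 1 mm. Flip: y_m = 126.72 − y_svg.

**Shape 1** — `<polygon>` closed polygon, stroke `#ff00ff` → cut (S798, F1366). Machine vertices: (243.99,27.69) → (264.37,119.51) → (293.41,23.87) → (243.99,27.69). Closed: final G1 returns to the first vertex.

**Shape 2** — `<path>` quadratic bezier, stroke `#ff00ff` → cut (S798, F1366). Control points (SVG): P0=(259.64,23.74), P1=(124.87,22.38), P2=(30.19,50.65); sampled at t=k/5. Machine vertices: (259.64,102.98) → (207.34,102.34) → (158.24,99.33) → (112.35,93.95) → (69.67,86.19) → (30.19,76.07). Open path.

**Shape 3** — `<path>` quadratic bezier, stroke `#ff8800` → engrave (S271, F3164). Control points (SVG): P0=(197.15,13.64), P1=(210.93,20.19), P2=(223.61,74.02); sampled at t=k/5. Machine vertices: (197.15,113.08) → (202.62,108.57) → (208.00,100.28) → (213.29,88.20) → (218.49,72.34) → (223.61,52.70). Open path.

**Shape 4** — `<polygon>` rectangle, stroke `#ff8800` → engrave (S271, F3164). Machine vertices: (142.42,118.14) → (214.63,118.14) → (214.63,64.89) → (142.42,64.89) → (142.42,118.14). Closed: final G1 returns to the first vertex.

**Shape 5** — `<line>` line segment, stroke `#ff8800` → engrave (S271, F3164). Machine vertices: (273.22,43.81) → (226.82,99.98). Open path.

**Shape 6** — `<path>` regular polygon, stroke `#ff0000` → score (S521, F1575). Machine vertices: (35.64,78.04) → (52.32,32.01) → (4.11,40.58) → (35.64,78.04). Closed: final G1 returns to the first vertex.

**Shape 7** — `<polygon>` closed polygon, stroke `#ff0000` → score (S521, F1575). Machine vertices: (245.61,118.18) → (170.10,68.88) → (124.82,28.38) → (214.52,101.82) → (245.61,118.18). Closed: final G1 returns to the first vertex.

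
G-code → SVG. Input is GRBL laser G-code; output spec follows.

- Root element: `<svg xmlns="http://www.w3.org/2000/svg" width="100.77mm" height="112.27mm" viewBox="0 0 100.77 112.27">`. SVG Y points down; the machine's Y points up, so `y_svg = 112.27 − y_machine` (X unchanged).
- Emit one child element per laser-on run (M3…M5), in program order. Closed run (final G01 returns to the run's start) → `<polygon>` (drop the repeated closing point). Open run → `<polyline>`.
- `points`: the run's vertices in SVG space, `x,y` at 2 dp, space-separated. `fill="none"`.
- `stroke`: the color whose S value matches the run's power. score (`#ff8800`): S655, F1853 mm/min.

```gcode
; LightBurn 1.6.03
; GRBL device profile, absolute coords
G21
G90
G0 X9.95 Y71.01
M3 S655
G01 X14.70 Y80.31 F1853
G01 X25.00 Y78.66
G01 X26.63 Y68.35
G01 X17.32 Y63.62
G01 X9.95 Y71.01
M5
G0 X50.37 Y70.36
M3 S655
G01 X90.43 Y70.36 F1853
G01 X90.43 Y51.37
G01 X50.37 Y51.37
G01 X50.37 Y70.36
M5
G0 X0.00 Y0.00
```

<svg xmlns="http://www.w3.org/2000/svg" width="100.77mm" height="112.27mm" viewBox="0 0 100.77 112.27">
  <polygon points="9.95,41.26 14.70,31.96 25.00,33.61 26.63,43.92 17.32,48.65" fill="none" stroke="#ff8800"/>
  <polygon points="50.37,41.91 90.43,41.91 90.43,60.90 50.37,60.90" fill="none" stroke="#ff8800"/>
</svg>

Machine Y-up, SVG Y-down with viewBox height 112.27, so y_svg = 112.27 − y_machine; X carries over. Every run uses S655, so all elements get stroke `#ff8800` (score).

Run 1: The run returns to its start, so emit a `<polygon>` with points (Y-flipped): 9.95,41.26 14.70,31.96 25.00,33.61 26.63,43.92 17.32,48.65.

Run 2: The run returns to its start, so emit a `<polygon>` with points (Y-flipped): 50.37,41.91 90.43,41.91 90.43,60.90 50.37,60.90.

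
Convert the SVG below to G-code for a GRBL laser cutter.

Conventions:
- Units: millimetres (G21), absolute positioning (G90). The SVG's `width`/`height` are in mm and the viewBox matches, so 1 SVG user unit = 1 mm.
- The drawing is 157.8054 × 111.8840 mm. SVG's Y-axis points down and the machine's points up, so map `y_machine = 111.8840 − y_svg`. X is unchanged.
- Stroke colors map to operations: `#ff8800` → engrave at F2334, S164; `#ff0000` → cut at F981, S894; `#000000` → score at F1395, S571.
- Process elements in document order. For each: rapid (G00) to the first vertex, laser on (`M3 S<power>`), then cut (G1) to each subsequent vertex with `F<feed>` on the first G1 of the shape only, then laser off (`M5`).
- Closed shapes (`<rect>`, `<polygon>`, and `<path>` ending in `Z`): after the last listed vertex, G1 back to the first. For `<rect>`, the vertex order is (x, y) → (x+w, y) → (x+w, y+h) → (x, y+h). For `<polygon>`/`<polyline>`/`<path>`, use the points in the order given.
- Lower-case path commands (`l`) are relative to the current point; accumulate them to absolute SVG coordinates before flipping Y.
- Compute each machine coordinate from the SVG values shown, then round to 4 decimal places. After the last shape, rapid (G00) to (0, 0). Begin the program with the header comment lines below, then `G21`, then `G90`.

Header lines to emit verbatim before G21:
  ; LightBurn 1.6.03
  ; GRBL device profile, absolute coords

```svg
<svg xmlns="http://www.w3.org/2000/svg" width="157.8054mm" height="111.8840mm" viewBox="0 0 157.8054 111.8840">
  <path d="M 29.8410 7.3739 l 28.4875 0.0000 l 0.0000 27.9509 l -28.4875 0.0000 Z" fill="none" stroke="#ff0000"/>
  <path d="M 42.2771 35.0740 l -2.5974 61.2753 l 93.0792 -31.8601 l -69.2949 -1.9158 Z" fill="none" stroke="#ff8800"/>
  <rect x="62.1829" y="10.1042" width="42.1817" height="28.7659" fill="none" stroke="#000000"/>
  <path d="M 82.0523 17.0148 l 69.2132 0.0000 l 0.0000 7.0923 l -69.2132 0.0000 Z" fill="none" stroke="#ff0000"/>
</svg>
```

viewBox `0 0 157.8054 111.8840` with mm width/height → 1 unit = 1 mm. Flip: y_m = 111.8840 − y_svg.

**Shape 1** — `<path>` rectangle, stroke `#ff0000` → cut (S894, F981). Machine vertices: (29.8410,104.5101) → (58.3285,104.5101) → (58.3285,76.5592) → (29.8410,76.5592) → (29.8410,104.5101). Closed: final G1 returns to the first vertex.

**Shape 2** — `<path>` closed polygon, stroke `#ff8800` → engrave (S164, F2334). Machine vertices: (42.2771,76.8100) → (39.6797,15.5347) → (132.7589,47.3948) → (63.4640,49.3106) → (42.2771,76.8100). Closed: final G1 returns to the first vertex.

**Shape 3** — `<rect>` rectangle, stroke `#000000` → score (S571, F1395). Machine vertices: (62.1829,101.7798) → (104.3646,101.7798) → (104.3646,73.0139) → (62.1829,73.0139) → (62.1829,101.7798). Closed: final G1 returns to the first vertex.

**Shape 4** — `<path>` rectangle, stroke `#ff0000` → cut (S894, F981). Machine vertices: (82.0523,94.8692) → (151.2655,94.8692) → (151.2655,87.7769) → (82.0523,87.7769) → (82.0523,94.8692). Closed: final G1 returns to the first vertex.

; LightBurn 1.6.03
; GRBL device profile, absolute coords
G21
G90
G00 X29.8410 Y104.5101
M3 S894
G1 X58.3285 Y104.5101 F981
G1 X58.3285 Y76.5592
G1 X29.8410 Y76.5592
G1 X29.8410 Y104.5101
M5
G00 X42.2771 Y76.8100
M3 S164
G1 X39.6797 Y15.5347 F2334
G1 X132.7589 Y47.3948
G1 X63.4640 Y49.3106
G1 X42.2771 Y76.8100
M5
G00 X62.1829 Y101.7798
M3 S571
G1 X104.3646 Y101.7798 F1395
G1 X104.3646 Y73.0139
G1 X62.1829 Y73.0139
G1 X62.1829 Y101.7798
M5
G00 X82.0523 Y94.8692
M3 S894
G1 X151.2655 Y94.8692 F981
G1 X151.2655 Y87.7769
G1 X82.0523 Y87.7769
G1 X82.0523 Y94.8692
M5
G00 X0.0000 Y0.0000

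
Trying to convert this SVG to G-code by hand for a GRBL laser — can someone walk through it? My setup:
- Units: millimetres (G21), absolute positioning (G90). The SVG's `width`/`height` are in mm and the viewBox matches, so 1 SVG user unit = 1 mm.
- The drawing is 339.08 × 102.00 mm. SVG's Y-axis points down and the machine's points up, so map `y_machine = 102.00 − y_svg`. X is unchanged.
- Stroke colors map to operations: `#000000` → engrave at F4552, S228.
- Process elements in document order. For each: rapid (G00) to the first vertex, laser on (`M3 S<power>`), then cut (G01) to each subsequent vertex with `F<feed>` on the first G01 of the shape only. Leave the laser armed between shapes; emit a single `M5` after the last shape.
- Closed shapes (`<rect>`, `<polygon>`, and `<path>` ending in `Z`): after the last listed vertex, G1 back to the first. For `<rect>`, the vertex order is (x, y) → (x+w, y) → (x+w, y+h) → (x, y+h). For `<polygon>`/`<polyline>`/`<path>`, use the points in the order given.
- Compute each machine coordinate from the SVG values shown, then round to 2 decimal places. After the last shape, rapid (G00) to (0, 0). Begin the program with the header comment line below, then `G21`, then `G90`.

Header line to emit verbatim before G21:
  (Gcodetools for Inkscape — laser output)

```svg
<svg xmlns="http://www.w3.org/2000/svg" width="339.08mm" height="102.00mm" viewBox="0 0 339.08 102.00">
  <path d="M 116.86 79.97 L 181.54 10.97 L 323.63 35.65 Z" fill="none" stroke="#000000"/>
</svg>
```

(Gcodetools for Inkscape — laser output)
G21
G90
G00 X116.86 Y22.03
M3 S228
G01 X181.54 Y91.03 F4552
G01 X323.63 Y66.35
G01 X116.86 Y22.03
M5
G00 X0.00 Y0.00

Since the viewBox matches the mm dimensions, user units are millimetres directly. The only transform is the Y-flip y_m = 102.00 − y_svg.

Shape 1 is a closed polygon drawn with `<path>`. Its stroke #000000 means engrave at S228, F4552. After flipping Y the toolpath is (116.86,22.03) → (181.54,91.03) → (323.63,66.35) → (116.86,22.03), returning to the start.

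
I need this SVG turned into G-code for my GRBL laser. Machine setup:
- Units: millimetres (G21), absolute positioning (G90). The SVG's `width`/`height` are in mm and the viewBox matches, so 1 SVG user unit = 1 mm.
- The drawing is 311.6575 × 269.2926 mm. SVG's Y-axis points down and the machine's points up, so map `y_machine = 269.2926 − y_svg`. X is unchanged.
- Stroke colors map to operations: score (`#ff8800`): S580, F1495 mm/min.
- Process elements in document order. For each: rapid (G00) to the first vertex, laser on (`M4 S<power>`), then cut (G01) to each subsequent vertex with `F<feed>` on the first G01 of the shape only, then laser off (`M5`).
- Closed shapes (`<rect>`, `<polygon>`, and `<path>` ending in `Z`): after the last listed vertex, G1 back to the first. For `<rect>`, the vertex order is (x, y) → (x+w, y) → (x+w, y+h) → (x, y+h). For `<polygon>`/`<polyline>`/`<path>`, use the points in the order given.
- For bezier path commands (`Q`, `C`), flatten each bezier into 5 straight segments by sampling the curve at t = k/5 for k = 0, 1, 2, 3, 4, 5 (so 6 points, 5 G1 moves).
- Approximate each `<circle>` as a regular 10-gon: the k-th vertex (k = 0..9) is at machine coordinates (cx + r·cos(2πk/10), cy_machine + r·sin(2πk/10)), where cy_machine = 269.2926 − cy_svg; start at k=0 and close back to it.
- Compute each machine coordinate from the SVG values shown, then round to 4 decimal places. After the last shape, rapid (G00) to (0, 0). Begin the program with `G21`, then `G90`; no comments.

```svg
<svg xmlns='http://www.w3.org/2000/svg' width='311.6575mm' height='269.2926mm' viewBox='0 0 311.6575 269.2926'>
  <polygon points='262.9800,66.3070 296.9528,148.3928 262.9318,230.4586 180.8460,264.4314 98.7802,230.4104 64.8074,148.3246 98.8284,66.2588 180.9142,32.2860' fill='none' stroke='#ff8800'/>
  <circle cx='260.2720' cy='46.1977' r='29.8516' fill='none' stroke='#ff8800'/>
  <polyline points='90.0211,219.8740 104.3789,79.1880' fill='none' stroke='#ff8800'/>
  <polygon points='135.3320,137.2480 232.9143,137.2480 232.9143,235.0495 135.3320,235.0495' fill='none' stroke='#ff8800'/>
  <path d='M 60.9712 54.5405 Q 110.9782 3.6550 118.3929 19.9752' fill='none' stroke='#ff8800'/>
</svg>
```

viewBox `0 0 311.6575 269.2926` with mm width/height → 1 unit = 1 mm. Flip: y_m = 269.2926 − y_svg.

**Shape 1** — `<polygon>` regular polygon, stroke `#ff8800` → score (S580, F1495). Machine vertices: (262.9800,202.9856) → (296.9528,120.8998) → (262.9318,38.8340) → (180.8460,4.8612) → (98.7802,38.8822) → (64.8074,120.9680) → (98.8284,203.0338) → (180.9142,237.0066) → (262.9800,202.9856). Closed: final G1 returns to the first vertex.

**Shape 2** — `<circle>` circle, stroke `#ff8800` → score (S580, F1495). Machine vertices: (290.1236,223.0949) → (284.4225,240.6412) → (269.4967,251.4855) → (251.0473,251.4855) → (236.1215,240.6412) → (230.4204,223.0949) → (236.1215,205.5486) → (251.0473,194.7043) → (269.4967,194.7043) → (284.4225,205.5486) → (290.1236,223.0949). Closed: final G1 returns to the first vertex.

**Shape 3** — `<polyline>` line segment, stroke `#ff8800` → score (S580, F1495). Machine vertices: (90.0211,49.4186) → (104.3789,190.1046). Open path.

**Shape 4** — `<polygon>` rectangle, stroke `#ff8800` → score (S580, F1495). Machine vertices: (135.3320,132.0446) → (232.9143,132.0446) → (232.9143,34.2431) → (135.3320,34.2431) → (135.3320,132.0446). Closed: final G1 returns to the first vertex.

**Shape 5** — `<path>` quadratic bezier, stroke `#ff8800` → score (S580, F1495). Control points (SVG): P0=(60.9712,54.5405), P1=(110.9782,3.6550), P2=(118.3929,19.9752); sampled at t=k/5. Machine vertices: (60.9712,214.7521) → (79.2703,232.4181) → (94.1620,244.7076) → (105.6464,251.6206) → (113.7233,253.1573) → (118.3929,249.3174). Open path.

G21
G90
G00 X262.9800 Y202.9856
M4 S580
G01 X296.9528 Y120.8998 F1495
G01 X262.9318 Y38.8340
G01 X180.8460 Y4.8612
G01 X98.7802 Y38.8822
G01 X64.8074 Y120.9680
G01 X98.8284 Y203.0338
G01 X180.9142 Y237.0066
G01 X262.9800 Y202.9856
M5
G00 X290.1236 Y223.0949
M4 S580
G01 X284.4225 Y240.6412 F1495
G01 X269.4967 Y251.4855
G01 X251.0473 Y251.4855
G01 X236.1215 Y240.6412
G01 X230.4204 Y223.0949
G01 X236.1215 Y205.5486
G01 X251.0473 Y194.7043
G01 X269.4967 Y194.7043
G01 X284.4225 Y205.5486
G01 X290.1236 Y223.0949
M5
G00 X90.0211 Y49.4186
M4 S580
G01 X104.3789 Y190.1046 F1495
M5
G00 X135.3320 Y132.0446
M4 S580
G01 X232.9143 Y132.0446 F1495
G01 X232.9143 Y34.2431
G01 X135.3320 Y34.2431
G01 X135.3320 Y132.0446
M5
G00 X60.9712 Y214.7521
M4 S580
G01 X79.2703 Y232.4181 F1495
G01 X94.1620 Y244.7076
G01 X105.6464 Y251.6206
G01 X113.7233 Y253.1573
G01 X118.3929 Y249.3174
M5
G00 X0.0000 Y0.0000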